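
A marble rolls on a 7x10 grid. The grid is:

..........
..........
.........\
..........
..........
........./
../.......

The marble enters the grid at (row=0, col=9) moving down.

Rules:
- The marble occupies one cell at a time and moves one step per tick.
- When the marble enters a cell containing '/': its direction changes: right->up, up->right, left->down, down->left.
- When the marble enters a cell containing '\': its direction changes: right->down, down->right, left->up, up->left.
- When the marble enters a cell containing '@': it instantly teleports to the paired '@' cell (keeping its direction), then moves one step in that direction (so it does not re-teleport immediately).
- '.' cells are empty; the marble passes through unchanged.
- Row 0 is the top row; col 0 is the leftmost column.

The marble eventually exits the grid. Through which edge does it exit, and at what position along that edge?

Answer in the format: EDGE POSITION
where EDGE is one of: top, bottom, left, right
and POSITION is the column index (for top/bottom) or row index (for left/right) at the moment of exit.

Step 1: enter (0,9), '.' pass, move down to (1,9)
Step 2: enter (1,9), '.' pass, move down to (2,9)
Step 3: enter (2,9), '\' deflects down->right, move right to (2,10)
Step 4: at (2,10) — EXIT via right edge, pos 2

Answer: right 2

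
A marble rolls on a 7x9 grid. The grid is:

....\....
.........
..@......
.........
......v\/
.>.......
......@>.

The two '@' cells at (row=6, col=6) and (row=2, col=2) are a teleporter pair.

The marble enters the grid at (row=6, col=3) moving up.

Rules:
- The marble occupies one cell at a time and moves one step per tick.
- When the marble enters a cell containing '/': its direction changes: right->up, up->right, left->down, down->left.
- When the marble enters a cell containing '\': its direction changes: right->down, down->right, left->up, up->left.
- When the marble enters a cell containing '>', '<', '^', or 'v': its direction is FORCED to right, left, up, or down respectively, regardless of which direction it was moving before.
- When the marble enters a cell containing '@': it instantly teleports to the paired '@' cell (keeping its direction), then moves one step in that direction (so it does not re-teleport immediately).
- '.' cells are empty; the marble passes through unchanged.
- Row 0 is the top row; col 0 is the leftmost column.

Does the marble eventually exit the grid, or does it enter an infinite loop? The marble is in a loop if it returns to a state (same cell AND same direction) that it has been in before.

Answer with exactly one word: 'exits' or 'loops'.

Step 1: enter (6,3), '.' pass, move up to (5,3)
Step 2: enter (5,3), '.' pass, move up to (4,3)
Step 3: enter (4,3), '.' pass, move up to (3,3)
Step 4: enter (3,3), '.' pass, move up to (2,3)
Step 5: enter (2,3), '.' pass, move up to (1,3)
Step 6: enter (1,3), '.' pass, move up to (0,3)
Step 7: enter (0,3), '.' pass, move up to (-1,3)
Step 8: at (-1,3) — EXIT via top edge, pos 3

Answer: exits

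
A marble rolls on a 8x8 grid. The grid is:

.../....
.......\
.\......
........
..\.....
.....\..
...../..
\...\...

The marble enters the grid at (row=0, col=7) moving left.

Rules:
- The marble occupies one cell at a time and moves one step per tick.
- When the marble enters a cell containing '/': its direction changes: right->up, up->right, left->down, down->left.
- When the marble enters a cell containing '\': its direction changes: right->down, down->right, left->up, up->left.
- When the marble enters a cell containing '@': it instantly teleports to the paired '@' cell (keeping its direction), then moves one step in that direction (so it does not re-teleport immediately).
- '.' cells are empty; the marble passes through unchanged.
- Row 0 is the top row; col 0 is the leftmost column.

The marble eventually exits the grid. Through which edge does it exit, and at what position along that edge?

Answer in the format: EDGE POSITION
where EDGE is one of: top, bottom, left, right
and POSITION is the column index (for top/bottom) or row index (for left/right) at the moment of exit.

Step 1: enter (0,7), '.' pass, move left to (0,6)
Step 2: enter (0,6), '.' pass, move left to (0,5)
Step 3: enter (0,5), '.' pass, move left to (0,4)
Step 4: enter (0,4), '.' pass, move left to (0,3)
Step 5: enter (0,3), '/' deflects left->down, move down to (1,3)
Step 6: enter (1,3), '.' pass, move down to (2,3)
Step 7: enter (2,3), '.' pass, move down to (3,3)
Step 8: enter (3,3), '.' pass, move down to (4,3)
Step 9: enter (4,3), '.' pass, move down to (5,3)
Step 10: enter (5,3), '.' pass, move down to (6,3)
Step 11: enter (6,3), '.' pass, move down to (7,3)
Step 12: enter (7,3), '.' pass, move down to (8,3)
Step 13: at (8,3) — EXIT via bottom edge, pos 3

Answer: bottom 3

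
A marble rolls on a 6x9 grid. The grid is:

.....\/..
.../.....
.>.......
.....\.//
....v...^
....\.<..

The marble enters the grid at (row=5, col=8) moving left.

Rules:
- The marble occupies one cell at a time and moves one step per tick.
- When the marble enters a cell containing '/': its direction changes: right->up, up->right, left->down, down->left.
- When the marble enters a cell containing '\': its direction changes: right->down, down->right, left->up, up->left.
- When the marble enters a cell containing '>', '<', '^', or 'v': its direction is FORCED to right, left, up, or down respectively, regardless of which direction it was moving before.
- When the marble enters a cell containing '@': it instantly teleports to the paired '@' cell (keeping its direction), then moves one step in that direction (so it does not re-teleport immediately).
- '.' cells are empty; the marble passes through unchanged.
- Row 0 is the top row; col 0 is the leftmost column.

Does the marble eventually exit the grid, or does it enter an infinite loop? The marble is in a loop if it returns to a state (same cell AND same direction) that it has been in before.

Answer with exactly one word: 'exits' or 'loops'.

Answer: loops

Derivation:
Step 1: enter (5,8), '.' pass, move left to (5,7)
Step 2: enter (5,7), '.' pass, move left to (5,6)
Step 3: enter (5,6), '<' forces left->left, move left to (5,5)
Step 4: enter (5,5), '.' pass, move left to (5,4)
Step 5: enter (5,4), '\' deflects left->up, move up to (4,4)
Step 6: enter (4,4), 'v' forces up->down, move down to (5,4)
Step 7: enter (5,4), '\' deflects down->right, move right to (5,5)
Step 8: enter (5,5), '.' pass, move right to (5,6)
Step 9: enter (5,6), '<' forces right->left, move left to (5,5)
Step 10: at (5,5) dir=left — LOOP DETECTED (seen before)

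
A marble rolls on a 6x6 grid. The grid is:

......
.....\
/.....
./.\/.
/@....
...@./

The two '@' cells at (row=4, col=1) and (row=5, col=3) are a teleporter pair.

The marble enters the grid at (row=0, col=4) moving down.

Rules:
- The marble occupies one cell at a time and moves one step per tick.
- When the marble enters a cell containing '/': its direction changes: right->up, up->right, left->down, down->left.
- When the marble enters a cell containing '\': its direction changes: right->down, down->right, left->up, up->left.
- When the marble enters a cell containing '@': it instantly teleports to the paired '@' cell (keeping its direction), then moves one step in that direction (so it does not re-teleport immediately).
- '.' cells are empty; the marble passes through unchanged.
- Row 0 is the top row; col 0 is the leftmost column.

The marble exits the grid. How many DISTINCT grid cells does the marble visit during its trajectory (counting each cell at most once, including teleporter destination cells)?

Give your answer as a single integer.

Answer: 8

Derivation:
Step 1: enter (0,4), '.' pass, move down to (1,4)
Step 2: enter (1,4), '.' pass, move down to (2,4)
Step 3: enter (2,4), '.' pass, move down to (3,4)
Step 4: enter (3,4), '/' deflects down->left, move left to (3,3)
Step 5: enter (3,3), '\' deflects left->up, move up to (2,3)
Step 6: enter (2,3), '.' pass, move up to (1,3)
Step 7: enter (1,3), '.' pass, move up to (0,3)
Step 8: enter (0,3), '.' pass, move up to (-1,3)
Step 9: at (-1,3) — EXIT via top edge, pos 3
Distinct cells visited: 8 (path length 8)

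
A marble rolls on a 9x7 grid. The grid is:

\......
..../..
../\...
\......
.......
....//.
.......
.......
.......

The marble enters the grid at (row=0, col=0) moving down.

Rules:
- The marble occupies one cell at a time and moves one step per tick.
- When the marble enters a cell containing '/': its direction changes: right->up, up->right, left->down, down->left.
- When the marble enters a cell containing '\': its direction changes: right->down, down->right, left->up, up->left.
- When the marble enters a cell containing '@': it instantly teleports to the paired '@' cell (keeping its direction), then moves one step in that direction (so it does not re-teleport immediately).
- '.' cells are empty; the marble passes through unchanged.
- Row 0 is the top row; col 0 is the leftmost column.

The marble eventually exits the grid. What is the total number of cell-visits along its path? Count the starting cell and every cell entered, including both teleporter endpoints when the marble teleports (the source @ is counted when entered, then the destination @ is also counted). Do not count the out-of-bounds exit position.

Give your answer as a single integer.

Step 1: enter (0,0), '\' deflects down->right, move right to (0,1)
Step 2: enter (0,1), '.' pass, move right to (0,2)
Step 3: enter (0,2), '.' pass, move right to (0,3)
Step 4: enter (0,3), '.' pass, move right to (0,4)
Step 5: enter (0,4), '.' pass, move right to (0,5)
Step 6: enter (0,5), '.' pass, move right to (0,6)
Step 7: enter (0,6), '.' pass, move right to (0,7)
Step 8: at (0,7) — EXIT via right edge, pos 0
Path length (cell visits): 7

Answer: 7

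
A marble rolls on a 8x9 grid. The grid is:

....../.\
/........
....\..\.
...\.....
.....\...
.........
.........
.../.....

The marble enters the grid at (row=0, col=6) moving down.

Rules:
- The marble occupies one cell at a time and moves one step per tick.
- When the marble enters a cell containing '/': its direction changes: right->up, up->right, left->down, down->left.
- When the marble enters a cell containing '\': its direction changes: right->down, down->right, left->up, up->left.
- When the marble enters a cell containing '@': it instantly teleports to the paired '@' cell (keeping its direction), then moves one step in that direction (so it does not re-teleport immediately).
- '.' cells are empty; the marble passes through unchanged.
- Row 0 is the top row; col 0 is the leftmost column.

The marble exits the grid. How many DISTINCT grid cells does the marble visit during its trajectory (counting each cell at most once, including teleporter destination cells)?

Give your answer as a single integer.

Answer: 7

Derivation:
Step 1: enter (0,6), '/' deflects down->left, move left to (0,5)
Step 2: enter (0,5), '.' pass, move left to (0,4)
Step 3: enter (0,4), '.' pass, move left to (0,3)
Step 4: enter (0,3), '.' pass, move left to (0,2)
Step 5: enter (0,2), '.' pass, move left to (0,1)
Step 6: enter (0,1), '.' pass, move left to (0,0)
Step 7: enter (0,0), '.' pass, move left to (0,-1)
Step 8: at (0,-1) — EXIT via left edge, pos 0
Distinct cells visited: 7 (path length 7)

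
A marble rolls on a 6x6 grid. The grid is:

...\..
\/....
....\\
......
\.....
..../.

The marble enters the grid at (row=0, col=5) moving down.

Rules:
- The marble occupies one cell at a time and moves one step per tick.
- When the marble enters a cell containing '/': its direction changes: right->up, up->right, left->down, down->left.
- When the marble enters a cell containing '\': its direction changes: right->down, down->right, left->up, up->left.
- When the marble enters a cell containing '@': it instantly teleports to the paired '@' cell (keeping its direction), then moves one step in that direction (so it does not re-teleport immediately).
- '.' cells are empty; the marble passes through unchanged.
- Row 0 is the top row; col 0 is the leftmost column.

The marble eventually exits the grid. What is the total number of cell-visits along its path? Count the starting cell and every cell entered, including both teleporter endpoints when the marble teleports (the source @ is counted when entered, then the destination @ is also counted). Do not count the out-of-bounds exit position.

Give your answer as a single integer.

Step 1: enter (0,5), '.' pass, move down to (1,5)
Step 2: enter (1,5), '.' pass, move down to (2,5)
Step 3: enter (2,5), '\' deflects down->right, move right to (2,6)
Step 4: at (2,6) — EXIT via right edge, pos 2
Path length (cell visits): 3

Answer: 3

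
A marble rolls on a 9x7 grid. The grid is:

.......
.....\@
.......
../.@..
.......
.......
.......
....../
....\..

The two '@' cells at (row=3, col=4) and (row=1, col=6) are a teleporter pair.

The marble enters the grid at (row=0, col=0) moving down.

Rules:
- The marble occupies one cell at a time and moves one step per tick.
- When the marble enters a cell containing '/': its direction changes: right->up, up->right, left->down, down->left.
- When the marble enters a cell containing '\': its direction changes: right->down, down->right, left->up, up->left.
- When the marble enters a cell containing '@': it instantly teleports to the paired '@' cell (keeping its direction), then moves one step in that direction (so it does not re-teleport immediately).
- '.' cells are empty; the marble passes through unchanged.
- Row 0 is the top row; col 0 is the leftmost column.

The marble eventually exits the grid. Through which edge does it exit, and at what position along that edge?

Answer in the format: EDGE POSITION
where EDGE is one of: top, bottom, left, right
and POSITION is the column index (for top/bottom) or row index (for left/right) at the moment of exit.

Step 1: enter (0,0), '.' pass, move down to (1,0)
Step 2: enter (1,0), '.' pass, move down to (2,0)
Step 3: enter (2,0), '.' pass, move down to (3,0)
Step 4: enter (3,0), '.' pass, move down to (4,0)
Step 5: enter (4,0), '.' pass, move down to (5,0)
Step 6: enter (5,0), '.' pass, move down to (6,0)
Step 7: enter (6,0), '.' pass, move down to (7,0)
Step 8: enter (7,0), '.' pass, move down to (8,0)
Step 9: enter (8,0), '.' pass, move down to (9,0)
Step 10: at (9,0) — EXIT via bottom edge, pos 0

Answer: bottom 0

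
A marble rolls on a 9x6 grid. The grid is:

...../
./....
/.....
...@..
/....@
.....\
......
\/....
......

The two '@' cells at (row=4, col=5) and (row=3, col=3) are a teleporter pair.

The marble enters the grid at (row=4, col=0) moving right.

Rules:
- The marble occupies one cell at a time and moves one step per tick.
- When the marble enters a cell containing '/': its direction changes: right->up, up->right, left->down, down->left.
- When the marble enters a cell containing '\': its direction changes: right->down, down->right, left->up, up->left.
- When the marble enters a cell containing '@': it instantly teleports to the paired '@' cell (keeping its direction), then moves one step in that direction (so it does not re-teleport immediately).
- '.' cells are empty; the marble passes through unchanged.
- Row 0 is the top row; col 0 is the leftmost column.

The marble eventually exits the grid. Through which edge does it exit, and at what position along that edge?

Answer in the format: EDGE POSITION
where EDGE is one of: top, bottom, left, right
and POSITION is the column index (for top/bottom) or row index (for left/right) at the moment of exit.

Answer: right 2

Derivation:
Step 1: enter (4,0), '/' deflects right->up, move up to (3,0)
Step 2: enter (3,0), '.' pass, move up to (2,0)
Step 3: enter (2,0), '/' deflects up->right, move right to (2,1)
Step 4: enter (2,1), '.' pass, move right to (2,2)
Step 5: enter (2,2), '.' pass, move right to (2,3)
Step 6: enter (2,3), '.' pass, move right to (2,4)
Step 7: enter (2,4), '.' pass, move right to (2,5)
Step 8: enter (2,5), '.' pass, move right to (2,6)
Step 9: at (2,6) — EXIT via right edge, pos 2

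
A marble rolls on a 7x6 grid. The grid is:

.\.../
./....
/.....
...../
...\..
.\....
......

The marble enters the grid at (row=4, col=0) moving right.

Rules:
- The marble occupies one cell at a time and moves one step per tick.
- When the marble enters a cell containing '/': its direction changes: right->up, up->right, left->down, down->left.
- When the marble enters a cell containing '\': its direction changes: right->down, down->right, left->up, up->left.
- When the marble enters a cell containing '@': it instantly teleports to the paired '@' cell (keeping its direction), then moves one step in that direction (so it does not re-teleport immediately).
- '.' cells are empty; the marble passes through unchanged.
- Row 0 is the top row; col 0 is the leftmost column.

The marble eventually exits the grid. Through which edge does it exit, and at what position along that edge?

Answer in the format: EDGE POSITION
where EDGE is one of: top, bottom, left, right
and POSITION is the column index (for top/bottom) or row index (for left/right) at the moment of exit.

Step 1: enter (4,0), '.' pass, move right to (4,1)
Step 2: enter (4,1), '.' pass, move right to (4,2)
Step 3: enter (4,2), '.' pass, move right to (4,3)
Step 4: enter (4,3), '\' deflects right->down, move down to (5,3)
Step 5: enter (5,3), '.' pass, move down to (6,3)
Step 6: enter (6,3), '.' pass, move down to (7,3)
Step 7: at (7,3) — EXIT via bottom edge, pos 3

Answer: bottom 3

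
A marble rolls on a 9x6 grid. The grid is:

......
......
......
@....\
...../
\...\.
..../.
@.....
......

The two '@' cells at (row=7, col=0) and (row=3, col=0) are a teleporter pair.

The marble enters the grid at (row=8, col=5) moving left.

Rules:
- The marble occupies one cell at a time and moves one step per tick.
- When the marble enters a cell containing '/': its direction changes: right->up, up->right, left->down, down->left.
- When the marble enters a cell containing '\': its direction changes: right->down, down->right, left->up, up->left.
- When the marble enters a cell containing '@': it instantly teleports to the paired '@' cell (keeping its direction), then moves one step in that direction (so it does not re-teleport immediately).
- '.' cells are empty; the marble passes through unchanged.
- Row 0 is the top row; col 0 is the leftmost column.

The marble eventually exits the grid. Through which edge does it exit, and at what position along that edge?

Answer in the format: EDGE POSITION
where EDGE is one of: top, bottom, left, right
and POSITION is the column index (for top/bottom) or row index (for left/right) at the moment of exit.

Step 1: enter (8,5), '.' pass, move left to (8,4)
Step 2: enter (8,4), '.' pass, move left to (8,3)
Step 3: enter (8,3), '.' pass, move left to (8,2)
Step 4: enter (8,2), '.' pass, move left to (8,1)
Step 5: enter (8,1), '.' pass, move left to (8,0)
Step 6: enter (8,0), '.' pass, move left to (8,-1)
Step 7: at (8,-1) — EXIT via left edge, pos 8

Answer: left 8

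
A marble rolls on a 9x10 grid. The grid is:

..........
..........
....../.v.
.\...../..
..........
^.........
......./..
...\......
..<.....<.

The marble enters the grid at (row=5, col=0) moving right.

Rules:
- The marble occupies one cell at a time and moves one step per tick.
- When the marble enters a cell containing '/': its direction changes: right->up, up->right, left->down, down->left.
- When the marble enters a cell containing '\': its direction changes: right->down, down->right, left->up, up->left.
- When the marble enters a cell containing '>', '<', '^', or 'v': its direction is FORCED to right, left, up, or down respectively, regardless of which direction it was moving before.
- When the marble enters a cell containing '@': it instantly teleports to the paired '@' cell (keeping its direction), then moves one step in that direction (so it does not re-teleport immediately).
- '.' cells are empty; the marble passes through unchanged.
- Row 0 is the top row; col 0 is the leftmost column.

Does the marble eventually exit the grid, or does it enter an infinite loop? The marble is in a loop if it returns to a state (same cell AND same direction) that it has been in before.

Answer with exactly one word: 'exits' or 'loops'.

Answer: exits

Derivation:
Step 1: enter (5,0), '^' forces right->up, move up to (4,0)
Step 2: enter (4,0), '.' pass, move up to (3,0)
Step 3: enter (3,0), '.' pass, move up to (2,0)
Step 4: enter (2,0), '.' pass, move up to (1,0)
Step 5: enter (1,0), '.' pass, move up to (0,0)
Step 6: enter (0,0), '.' pass, move up to (-1,0)
Step 7: at (-1,0) — EXIT via top edge, pos 0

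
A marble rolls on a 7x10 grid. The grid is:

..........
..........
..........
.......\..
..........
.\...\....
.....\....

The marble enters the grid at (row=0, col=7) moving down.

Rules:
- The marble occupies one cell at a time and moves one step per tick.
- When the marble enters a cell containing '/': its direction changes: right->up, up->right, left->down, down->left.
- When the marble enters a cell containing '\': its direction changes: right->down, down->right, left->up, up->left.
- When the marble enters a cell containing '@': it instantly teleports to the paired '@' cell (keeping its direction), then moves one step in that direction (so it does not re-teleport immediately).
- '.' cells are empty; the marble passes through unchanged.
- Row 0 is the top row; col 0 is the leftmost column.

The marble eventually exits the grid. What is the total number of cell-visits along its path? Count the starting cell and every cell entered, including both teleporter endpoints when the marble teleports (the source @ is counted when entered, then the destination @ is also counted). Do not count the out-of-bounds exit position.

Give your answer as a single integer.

Answer: 6

Derivation:
Step 1: enter (0,7), '.' pass, move down to (1,7)
Step 2: enter (1,7), '.' pass, move down to (2,7)
Step 3: enter (2,7), '.' pass, move down to (3,7)
Step 4: enter (3,7), '\' deflects down->right, move right to (3,8)
Step 5: enter (3,8), '.' pass, move right to (3,9)
Step 6: enter (3,9), '.' pass, move right to (3,10)
Step 7: at (3,10) — EXIT via right edge, pos 3
Path length (cell visits): 6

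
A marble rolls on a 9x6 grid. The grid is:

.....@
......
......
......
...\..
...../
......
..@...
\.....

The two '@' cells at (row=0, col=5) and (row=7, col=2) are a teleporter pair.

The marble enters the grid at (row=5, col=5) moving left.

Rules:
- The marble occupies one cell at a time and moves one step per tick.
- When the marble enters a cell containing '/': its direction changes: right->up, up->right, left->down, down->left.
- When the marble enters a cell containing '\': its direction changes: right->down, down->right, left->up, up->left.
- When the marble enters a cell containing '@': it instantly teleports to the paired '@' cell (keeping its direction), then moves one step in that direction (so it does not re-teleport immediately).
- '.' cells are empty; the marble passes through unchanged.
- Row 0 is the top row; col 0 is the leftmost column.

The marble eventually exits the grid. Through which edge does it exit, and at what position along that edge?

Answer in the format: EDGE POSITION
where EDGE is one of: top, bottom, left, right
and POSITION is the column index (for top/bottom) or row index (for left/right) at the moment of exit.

Step 1: enter (5,5), '/' deflects left->down, move down to (6,5)
Step 2: enter (6,5), '.' pass, move down to (7,5)
Step 3: enter (7,5), '.' pass, move down to (8,5)
Step 4: enter (8,5), '.' pass, move down to (9,5)
Step 5: at (9,5) — EXIT via bottom edge, pos 5

Answer: bottom 5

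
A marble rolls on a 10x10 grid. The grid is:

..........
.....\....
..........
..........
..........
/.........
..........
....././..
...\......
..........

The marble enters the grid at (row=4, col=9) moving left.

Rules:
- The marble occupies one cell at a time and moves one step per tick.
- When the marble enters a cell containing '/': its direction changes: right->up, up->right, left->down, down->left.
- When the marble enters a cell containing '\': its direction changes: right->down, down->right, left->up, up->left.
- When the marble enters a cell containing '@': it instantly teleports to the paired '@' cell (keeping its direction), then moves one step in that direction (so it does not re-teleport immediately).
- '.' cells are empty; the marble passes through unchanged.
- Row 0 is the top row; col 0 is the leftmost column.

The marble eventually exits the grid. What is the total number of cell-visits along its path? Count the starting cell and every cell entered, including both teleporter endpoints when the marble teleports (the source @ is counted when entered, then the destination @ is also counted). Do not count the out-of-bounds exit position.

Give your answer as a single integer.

Answer: 10

Derivation:
Step 1: enter (4,9), '.' pass, move left to (4,8)
Step 2: enter (4,8), '.' pass, move left to (4,7)
Step 3: enter (4,7), '.' pass, move left to (4,6)
Step 4: enter (4,6), '.' pass, move left to (4,5)
Step 5: enter (4,5), '.' pass, move left to (4,4)
Step 6: enter (4,4), '.' pass, move left to (4,3)
Step 7: enter (4,3), '.' pass, move left to (4,2)
Step 8: enter (4,2), '.' pass, move left to (4,1)
Step 9: enter (4,1), '.' pass, move left to (4,0)
Step 10: enter (4,0), '.' pass, move left to (4,-1)
Step 11: at (4,-1) — EXIT via left edge, pos 4
Path length (cell visits): 10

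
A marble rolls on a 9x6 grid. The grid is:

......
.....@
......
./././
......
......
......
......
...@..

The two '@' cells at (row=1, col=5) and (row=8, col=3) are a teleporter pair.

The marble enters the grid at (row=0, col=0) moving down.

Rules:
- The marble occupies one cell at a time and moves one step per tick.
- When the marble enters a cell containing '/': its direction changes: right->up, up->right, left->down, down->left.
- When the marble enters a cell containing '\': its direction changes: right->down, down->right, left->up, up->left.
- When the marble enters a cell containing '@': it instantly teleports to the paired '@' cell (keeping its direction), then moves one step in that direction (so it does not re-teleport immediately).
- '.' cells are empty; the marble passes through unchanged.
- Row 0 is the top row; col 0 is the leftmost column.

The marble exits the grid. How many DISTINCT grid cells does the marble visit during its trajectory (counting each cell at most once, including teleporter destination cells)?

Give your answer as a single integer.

Step 1: enter (0,0), '.' pass, move down to (1,0)
Step 2: enter (1,0), '.' pass, move down to (2,0)
Step 3: enter (2,0), '.' pass, move down to (3,0)
Step 4: enter (3,0), '.' pass, move down to (4,0)
Step 5: enter (4,0), '.' pass, move down to (5,0)
Step 6: enter (5,0), '.' pass, move down to (6,0)
Step 7: enter (6,0), '.' pass, move down to (7,0)
Step 8: enter (7,0), '.' pass, move down to (8,0)
Step 9: enter (8,0), '.' pass, move down to (9,0)
Step 10: at (9,0) — EXIT via bottom edge, pos 0
Distinct cells visited: 9 (path length 9)

Answer: 9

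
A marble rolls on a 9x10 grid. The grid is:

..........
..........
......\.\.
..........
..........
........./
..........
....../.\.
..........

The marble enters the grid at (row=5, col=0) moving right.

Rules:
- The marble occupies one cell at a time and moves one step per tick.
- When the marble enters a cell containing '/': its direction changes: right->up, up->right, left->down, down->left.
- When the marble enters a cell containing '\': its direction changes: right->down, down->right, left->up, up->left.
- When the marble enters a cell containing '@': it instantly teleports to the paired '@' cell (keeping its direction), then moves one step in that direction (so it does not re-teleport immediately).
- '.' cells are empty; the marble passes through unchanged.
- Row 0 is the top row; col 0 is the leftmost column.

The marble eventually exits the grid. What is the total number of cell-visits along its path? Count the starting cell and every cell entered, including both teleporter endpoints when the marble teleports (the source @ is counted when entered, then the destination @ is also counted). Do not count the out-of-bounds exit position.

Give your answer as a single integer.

Answer: 15

Derivation:
Step 1: enter (5,0), '.' pass, move right to (5,1)
Step 2: enter (5,1), '.' pass, move right to (5,2)
Step 3: enter (5,2), '.' pass, move right to (5,3)
Step 4: enter (5,3), '.' pass, move right to (5,4)
Step 5: enter (5,4), '.' pass, move right to (5,5)
Step 6: enter (5,5), '.' pass, move right to (5,6)
Step 7: enter (5,6), '.' pass, move right to (5,7)
Step 8: enter (5,7), '.' pass, move right to (5,8)
Step 9: enter (5,8), '.' pass, move right to (5,9)
Step 10: enter (5,9), '/' deflects right->up, move up to (4,9)
Step 11: enter (4,9), '.' pass, move up to (3,9)
Step 12: enter (3,9), '.' pass, move up to (2,9)
Step 13: enter (2,9), '.' pass, move up to (1,9)
Step 14: enter (1,9), '.' pass, move up to (0,9)
Step 15: enter (0,9), '.' pass, move up to (-1,9)
Step 16: at (-1,9) — EXIT via top edge, pos 9
Path length (cell visits): 15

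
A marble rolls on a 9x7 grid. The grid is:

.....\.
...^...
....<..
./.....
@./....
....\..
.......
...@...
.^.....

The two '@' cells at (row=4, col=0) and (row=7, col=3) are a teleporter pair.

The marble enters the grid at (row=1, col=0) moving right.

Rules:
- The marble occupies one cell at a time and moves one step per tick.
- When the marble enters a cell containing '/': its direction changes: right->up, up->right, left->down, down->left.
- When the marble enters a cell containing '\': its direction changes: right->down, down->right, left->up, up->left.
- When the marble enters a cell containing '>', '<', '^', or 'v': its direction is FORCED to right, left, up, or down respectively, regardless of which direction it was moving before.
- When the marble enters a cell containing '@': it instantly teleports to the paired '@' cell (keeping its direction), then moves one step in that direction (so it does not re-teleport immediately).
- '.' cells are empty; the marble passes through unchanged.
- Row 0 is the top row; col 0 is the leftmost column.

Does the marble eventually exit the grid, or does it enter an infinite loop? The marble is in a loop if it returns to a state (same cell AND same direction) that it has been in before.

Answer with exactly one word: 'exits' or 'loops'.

Answer: exits

Derivation:
Step 1: enter (1,0), '.' pass, move right to (1,1)
Step 2: enter (1,1), '.' pass, move right to (1,2)
Step 3: enter (1,2), '.' pass, move right to (1,3)
Step 4: enter (1,3), '^' forces right->up, move up to (0,3)
Step 5: enter (0,3), '.' pass, move up to (-1,3)
Step 6: at (-1,3) — EXIT via top edge, pos 3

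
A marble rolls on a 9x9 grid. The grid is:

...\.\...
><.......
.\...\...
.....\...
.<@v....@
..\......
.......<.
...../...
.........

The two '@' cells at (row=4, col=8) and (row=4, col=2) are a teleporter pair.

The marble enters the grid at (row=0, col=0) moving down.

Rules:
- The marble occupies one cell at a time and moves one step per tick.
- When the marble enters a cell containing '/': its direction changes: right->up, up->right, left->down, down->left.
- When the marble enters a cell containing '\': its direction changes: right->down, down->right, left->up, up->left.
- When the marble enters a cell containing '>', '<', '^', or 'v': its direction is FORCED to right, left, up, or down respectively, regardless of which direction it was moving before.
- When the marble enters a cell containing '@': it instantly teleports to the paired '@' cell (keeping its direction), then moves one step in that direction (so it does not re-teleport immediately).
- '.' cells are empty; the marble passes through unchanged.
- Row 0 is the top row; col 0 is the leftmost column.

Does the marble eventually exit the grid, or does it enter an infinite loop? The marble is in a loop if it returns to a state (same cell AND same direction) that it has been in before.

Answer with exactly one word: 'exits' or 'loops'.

Answer: loops

Derivation:
Step 1: enter (0,0), '.' pass, move down to (1,0)
Step 2: enter (1,0), '>' forces down->right, move right to (1,1)
Step 3: enter (1,1), '<' forces right->left, move left to (1,0)
Step 4: enter (1,0), '>' forces left->right, move right to (1,1)
Step 5: at (1,1) dir=right — LOOP DETECTED (seen before)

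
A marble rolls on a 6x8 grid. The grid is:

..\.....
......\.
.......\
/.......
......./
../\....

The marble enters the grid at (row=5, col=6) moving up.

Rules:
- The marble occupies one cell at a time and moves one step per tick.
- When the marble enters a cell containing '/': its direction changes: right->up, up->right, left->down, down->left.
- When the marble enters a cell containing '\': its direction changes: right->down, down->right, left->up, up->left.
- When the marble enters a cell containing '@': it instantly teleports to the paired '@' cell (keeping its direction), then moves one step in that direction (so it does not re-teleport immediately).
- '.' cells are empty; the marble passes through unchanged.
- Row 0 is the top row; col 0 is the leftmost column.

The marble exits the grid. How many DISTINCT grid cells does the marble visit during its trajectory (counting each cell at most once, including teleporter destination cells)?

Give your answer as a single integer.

Answer: 11

Derivation:
Step 1: enter (5,6), '.' pass, move up to (4,6)
Step 2: enter (4,6), '.' pass, move up to (3,6)
Step 3: enter (3,6), '.' pass, move up to (2,6)
Step 4: enter (2,6), '.' pass, move up to (1,6)
Step 5: enter (1,6), '\' deflects up->left, move left to (1,5)
Step 6: enter (1,5), '.' pass, move left to (1,4)
Step 7: enter (1,4), '.' pass, move left to (1,3)
Step 8: enter (1,3), '.' pass, move left to (1,2)
Step 9: enter (1,2), '.' pass, move left to (1,1)
Step 10: enter (1,1), '.' pass, move left to (1,0)
Step 11: enter (1,0), '.' pass, move left to (1,-1)
Step 12: at (1,-1) — EXIT via left edge, pos 1
Distinct cells visited: 11 (path length 11)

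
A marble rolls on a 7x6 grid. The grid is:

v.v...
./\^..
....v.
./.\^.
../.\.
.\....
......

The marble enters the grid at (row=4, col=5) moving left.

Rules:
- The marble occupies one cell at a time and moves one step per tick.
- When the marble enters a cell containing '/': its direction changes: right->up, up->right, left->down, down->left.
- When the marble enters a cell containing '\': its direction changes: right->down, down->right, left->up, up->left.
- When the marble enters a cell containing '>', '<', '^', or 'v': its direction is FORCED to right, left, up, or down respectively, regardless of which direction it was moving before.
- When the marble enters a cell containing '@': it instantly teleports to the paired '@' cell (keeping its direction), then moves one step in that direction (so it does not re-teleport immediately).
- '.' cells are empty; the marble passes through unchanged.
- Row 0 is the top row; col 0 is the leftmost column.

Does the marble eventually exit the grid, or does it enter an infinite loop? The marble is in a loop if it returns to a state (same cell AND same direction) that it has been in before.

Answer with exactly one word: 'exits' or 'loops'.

Step 1: enter (4,5), '.' pass, move left to (4,4)
Step 2: enter (4,4), '\' deflects left->up, move up to (3,4)
Step 3: enter (3,4), '^' forces up->up, move up to (2,4)
Step 4: enter (2,4), 'v' forces up->down, move down to (3,4)
Step 5: enter (3,4), '^' forces down->up, move up to (2,4)
Step 6: at (2,4) dir=up — LOOP DETECTED (seen before)

Answer: loops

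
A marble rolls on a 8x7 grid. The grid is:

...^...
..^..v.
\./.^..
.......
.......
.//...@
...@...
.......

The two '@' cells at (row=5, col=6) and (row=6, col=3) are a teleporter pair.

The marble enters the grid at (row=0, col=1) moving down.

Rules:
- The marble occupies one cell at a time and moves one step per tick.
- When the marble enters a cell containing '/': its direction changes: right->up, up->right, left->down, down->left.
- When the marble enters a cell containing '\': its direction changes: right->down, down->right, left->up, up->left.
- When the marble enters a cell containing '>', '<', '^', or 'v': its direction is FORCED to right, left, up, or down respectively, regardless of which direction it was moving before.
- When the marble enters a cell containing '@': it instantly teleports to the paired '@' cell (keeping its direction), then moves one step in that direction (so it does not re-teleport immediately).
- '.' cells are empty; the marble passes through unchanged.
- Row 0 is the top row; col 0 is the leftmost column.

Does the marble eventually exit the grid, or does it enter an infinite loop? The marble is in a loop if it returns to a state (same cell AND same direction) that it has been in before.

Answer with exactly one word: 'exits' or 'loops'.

Answer: exits

Derivation:
Step 1: enter (0,1), '.' pass, move down to (1,1)
Step 2: enter (1,1), '.' pass, move down to (2,1)
Step 3: enter (2,1), '.' pass, move down to (3,1)
Step 4: enter (3,1), '.' pass, move down to (4,1)
Step 5: enter (4,1), '.' pass, move down to (5,1)
Step 6: enter (5,1), '/' deflects down->left, move left to (5,0)
Step 7: enter (5,0), '.' pass, move left to (5,-1)
Step 8: at (5,-1) — EXIT via left edge, pos 5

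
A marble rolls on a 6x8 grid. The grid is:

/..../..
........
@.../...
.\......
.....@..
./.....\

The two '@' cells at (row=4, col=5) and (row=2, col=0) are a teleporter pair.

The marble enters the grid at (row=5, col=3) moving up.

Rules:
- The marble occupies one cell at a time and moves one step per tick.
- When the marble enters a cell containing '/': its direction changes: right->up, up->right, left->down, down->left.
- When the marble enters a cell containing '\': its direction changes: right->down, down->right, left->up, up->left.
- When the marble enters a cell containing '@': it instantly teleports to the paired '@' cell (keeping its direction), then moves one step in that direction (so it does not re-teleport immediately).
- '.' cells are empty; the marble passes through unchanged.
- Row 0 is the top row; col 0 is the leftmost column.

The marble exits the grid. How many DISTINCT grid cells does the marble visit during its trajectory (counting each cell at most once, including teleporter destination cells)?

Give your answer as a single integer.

Step 1: enter (5,3), '.' pass, move up to (4,3)
Step 2: enter (4,3), '.' pass, move up to (3,3)
Step 3: enter (3,3), '.' pass, move up to (2,3)
Step 4: enter (2,3), '.' pass, move up to (1,3)
Step 5: enter (1,3), '.' pass, move up to (0,3)
Step 6: enter (0,3), '.' pass, move up to (-1,3)
Step 7: at (-1,3) — EXIT via top edge, pos 3
Distinct cells visited: 6 (path length 6)

Answer: 6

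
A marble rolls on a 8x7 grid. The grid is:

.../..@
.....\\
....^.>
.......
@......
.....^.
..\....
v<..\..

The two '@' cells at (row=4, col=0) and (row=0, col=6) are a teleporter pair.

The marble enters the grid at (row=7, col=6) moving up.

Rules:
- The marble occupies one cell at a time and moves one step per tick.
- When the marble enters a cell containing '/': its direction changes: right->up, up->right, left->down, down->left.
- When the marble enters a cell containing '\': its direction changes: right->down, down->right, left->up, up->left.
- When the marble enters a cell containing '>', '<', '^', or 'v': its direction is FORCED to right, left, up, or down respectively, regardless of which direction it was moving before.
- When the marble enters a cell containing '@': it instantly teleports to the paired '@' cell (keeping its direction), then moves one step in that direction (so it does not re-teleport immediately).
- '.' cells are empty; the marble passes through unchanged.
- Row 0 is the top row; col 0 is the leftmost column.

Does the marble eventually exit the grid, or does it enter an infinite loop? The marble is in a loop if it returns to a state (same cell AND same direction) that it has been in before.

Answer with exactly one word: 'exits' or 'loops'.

Answer: exits

Derivation:
Step 1: enter (7,6), '.' pass, move up to (6,6)
Step 2: enter (6,6), '.' pass, move up to (5,6)
Step 3: enter (5,6), '.' pass, move up to (4,6)
Step 4: enter (4,6), '.' pass, move up to (3,6)
Step 5: enter (3,6), '.' pass, move up to (2,6)
Step 6: enter (2,6), '>' forces up->right, move right to (2,7)
Step 7: at (2,7) — EXIT via right edge, pos 2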